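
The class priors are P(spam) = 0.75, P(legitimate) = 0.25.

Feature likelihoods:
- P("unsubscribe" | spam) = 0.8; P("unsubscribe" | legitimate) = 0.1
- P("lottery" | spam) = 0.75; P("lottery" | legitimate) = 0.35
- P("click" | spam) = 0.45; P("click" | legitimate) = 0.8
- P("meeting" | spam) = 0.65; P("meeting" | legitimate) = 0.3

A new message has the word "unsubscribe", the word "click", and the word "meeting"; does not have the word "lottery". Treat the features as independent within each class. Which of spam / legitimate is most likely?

spam

spam: 0.75 × 0.8 × (1−0.75) × 0.45 × 0.65 = 0.043875
legitimate: 0.25 × 0.1 × (1−0.35) × 0.8 × 0.3 = 0.0039
Highest score → spam.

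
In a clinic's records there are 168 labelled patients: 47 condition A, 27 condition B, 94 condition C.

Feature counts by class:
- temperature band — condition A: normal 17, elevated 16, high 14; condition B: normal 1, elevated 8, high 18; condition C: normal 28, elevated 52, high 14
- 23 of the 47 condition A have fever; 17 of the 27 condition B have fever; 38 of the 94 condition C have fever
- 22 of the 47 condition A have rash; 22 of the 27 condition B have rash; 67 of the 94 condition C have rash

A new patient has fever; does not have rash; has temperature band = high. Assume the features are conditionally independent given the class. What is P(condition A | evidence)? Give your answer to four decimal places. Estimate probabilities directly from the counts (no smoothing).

0.4946

condition A: (47/168) × (14/47) × (23/47) × (25/47) ≈ 0.0216916
condition B: (27/168) × (18/27) × (17/27) × (5/27) ≈ 0.0124927
condition C: (94/168) × (14/94) × (38/94) × (27/94) ≈ 0.00967632
P(condition A | x) = 0.0216916 / 0.04386062 ≈ 0.4946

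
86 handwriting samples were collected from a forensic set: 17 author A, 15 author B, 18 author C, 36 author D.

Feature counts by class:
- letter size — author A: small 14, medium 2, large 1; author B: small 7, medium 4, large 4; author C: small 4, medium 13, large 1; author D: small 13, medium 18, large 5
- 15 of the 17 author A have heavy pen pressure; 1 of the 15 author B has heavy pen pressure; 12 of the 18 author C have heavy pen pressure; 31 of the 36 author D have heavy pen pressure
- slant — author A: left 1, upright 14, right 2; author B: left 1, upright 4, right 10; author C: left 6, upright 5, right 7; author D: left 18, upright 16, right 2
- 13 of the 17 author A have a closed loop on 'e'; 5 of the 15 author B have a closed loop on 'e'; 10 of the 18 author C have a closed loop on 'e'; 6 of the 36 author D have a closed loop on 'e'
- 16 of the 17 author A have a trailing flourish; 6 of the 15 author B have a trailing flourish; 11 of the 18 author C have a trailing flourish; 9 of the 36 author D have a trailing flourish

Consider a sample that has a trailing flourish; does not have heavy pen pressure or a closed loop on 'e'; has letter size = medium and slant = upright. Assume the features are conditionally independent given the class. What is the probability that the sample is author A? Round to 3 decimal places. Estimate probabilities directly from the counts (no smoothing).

0.050

author A: (17/86) × (2/17) × (2/17) × (14/17) × (4/17) × (16/17) ≈ 0.000498969
author B: (15/86) × (4/15) × (14/15) × (4/15) × (10/15) × (6/15) ≈ 0.00308699
author C: (18/86) × (13/18) × (6/18) × (5/18) × (8/18) × (11/18) ≈ 0.00380153
author D: (36/86) × (18/36) × (5/36) × (16/36) × (30/36) × (9/36) ≈ 0.00269165
P(author A | x) = 0.000498969 / 0.010079139 ≈ 0.050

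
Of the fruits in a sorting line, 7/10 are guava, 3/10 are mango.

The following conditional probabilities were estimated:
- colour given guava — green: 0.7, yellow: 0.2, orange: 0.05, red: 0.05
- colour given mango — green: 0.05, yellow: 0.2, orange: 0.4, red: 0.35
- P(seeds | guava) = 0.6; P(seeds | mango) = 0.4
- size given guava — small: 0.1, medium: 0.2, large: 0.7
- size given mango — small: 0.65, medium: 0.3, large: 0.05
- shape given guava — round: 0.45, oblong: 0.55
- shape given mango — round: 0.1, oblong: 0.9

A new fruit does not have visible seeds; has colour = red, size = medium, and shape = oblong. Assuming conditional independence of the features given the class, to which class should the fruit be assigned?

guava: 0.7 × 0.05 × (1−0.6) × 0.2 × 0.55 = 0.00154
mango: 0.3 × 0.35 × (1−0.4) × 0.3 × 0.9 = 0.01701
Highest score → mango.

mango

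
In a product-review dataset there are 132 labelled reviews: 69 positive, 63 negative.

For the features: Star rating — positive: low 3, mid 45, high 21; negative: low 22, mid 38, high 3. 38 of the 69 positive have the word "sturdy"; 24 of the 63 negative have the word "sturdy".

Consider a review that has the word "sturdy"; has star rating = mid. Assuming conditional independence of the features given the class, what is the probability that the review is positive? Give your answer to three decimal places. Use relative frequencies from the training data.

0.631

positive: (69/132) × (45/69) × (38/69) ≈ 0.187747
negative: (63/132) × (38/63) × (24/63) ≈ 0.109668
P(positive | x) = 0.187747 / 0.297415 ≈ 0.631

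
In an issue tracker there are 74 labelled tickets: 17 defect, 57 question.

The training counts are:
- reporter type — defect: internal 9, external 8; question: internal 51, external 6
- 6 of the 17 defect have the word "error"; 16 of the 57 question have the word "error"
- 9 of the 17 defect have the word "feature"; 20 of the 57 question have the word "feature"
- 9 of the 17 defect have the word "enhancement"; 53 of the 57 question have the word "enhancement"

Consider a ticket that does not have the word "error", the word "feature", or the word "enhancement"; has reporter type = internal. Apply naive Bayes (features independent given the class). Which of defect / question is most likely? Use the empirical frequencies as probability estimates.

defect: (17/74) × (9/17) × (11/17) × (8/17) × (8/17) ≈ 0.0174276
question: (57/74) × (51/57) × (41/57) × (37/57) × (4/57) ≈ 0.0225818
Highest score → question.

question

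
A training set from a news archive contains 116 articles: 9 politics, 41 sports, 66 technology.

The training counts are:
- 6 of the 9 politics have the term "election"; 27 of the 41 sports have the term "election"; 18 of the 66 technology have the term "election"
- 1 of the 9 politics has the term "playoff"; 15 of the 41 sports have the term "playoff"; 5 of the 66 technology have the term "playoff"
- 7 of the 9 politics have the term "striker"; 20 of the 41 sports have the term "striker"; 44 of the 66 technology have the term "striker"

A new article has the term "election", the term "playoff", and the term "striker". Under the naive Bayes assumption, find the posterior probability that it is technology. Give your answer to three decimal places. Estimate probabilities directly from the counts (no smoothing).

0.146

politics: (9/116) × (6/9) × (1/9) × (7/9) ≈ 0.00446999
sports: (41/116) × (27/41) × (15/41) × (20/41) ≈ 0.0415393
technology: (66/116) × (18/66) × (5/66) × (44/66) ≈ 0.00783699
P(technology | x) = 0.00783699 / 0.05384628 ≈ 0.146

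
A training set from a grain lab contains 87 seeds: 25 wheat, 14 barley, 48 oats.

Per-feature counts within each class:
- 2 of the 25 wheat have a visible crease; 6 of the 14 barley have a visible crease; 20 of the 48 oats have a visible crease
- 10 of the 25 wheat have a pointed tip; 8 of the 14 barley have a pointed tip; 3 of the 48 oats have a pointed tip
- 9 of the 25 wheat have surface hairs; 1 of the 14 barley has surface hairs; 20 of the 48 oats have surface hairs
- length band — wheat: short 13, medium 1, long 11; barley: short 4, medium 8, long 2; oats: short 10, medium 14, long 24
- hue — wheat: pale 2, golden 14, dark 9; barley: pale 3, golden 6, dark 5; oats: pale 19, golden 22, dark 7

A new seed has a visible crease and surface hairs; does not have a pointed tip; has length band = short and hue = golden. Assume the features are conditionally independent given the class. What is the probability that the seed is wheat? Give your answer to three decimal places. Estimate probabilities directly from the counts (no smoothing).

wheat: (25/87) × (2/25) × (15/25) × (9/25) × (13/25) × (14/25) ≈ 0.00144596
barley: (14/87) × (6/14) × (6/14) × (1/14) × (4/14) × (6/14) ≈ 0.000258513
oats: (48/87) × (20/48) × (45/48) × (20/48) × (10/48) × (22/48) ≈ 0.00857454
P(wheat | x) = 0.00144596 / 0.010279013 ≈ 0.141

0.141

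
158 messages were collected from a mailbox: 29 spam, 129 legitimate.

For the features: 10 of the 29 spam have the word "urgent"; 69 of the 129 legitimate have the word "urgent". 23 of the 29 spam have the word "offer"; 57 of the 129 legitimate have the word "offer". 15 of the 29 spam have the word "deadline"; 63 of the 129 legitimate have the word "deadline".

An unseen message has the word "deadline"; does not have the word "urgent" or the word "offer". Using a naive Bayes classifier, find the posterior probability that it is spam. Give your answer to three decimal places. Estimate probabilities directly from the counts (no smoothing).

spam: (29/158) × (19/29) × (6/29) × (15/29) ≈ 0.0128689
legitimate: (129/158) × (60/129) × (72/129) × (63/129) ≈ 0.103511
P(spam | x) = 0.0128689 / 0.1163799 ≈ 0.111

0.111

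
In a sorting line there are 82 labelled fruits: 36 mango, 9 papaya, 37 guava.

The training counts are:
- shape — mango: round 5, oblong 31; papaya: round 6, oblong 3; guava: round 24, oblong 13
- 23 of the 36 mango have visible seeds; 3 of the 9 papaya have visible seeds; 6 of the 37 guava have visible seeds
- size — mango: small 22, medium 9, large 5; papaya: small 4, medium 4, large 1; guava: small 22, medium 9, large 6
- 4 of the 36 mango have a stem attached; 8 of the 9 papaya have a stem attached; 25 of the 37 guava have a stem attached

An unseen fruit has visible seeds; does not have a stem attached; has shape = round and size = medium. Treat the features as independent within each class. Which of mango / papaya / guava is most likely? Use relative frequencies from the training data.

mango: (36/82) × (5/36) × (23/36) × (9/36) × (32/36) ≈ 0.00865703
papaya: (9/82) × (6/9) × (3/9) × (4/9) × (1/9) ≈ 0.00120446
guava: (37/82) × (24/37) × (6/37) × (9/37) × (12/37) ≈ 0.00374427
Highest score → mango.

mango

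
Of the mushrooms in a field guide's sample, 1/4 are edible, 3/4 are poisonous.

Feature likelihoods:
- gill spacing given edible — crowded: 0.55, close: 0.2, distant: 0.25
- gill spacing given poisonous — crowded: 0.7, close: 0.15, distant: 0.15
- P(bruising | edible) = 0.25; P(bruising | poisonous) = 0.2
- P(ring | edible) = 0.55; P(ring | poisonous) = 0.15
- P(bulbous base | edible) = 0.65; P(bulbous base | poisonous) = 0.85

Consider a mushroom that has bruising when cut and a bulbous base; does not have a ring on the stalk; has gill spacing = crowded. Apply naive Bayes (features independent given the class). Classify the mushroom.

poisonous

edible: 0.25 × 0.55 × 0.25 × (1−0.55) × 0.65 = 0.0100546875
poisonous: 0.75 × 0.7 × 0.2 × (1−0.15) × 0.85 = 0.0758625
Highest score → poisonous.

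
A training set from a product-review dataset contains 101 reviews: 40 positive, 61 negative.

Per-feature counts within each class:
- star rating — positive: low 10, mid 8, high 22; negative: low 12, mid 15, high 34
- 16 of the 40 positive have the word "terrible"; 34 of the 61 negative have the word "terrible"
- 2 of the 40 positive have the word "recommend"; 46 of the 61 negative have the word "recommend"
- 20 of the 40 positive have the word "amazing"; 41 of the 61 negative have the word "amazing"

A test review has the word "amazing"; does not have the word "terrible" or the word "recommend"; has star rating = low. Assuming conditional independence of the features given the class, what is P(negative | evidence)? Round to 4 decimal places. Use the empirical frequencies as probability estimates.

0.2355

positive: (40/101) × (10/40) × (24/40) × (38/40) × (20/40) ≈ 0.0282178
negative: (61/101) × (12/61) × (27/61) × (15/61) × (41/61) ≈ 0.00869179
P(negative | x) = 0.00869179 / 0.03690959 ≈ 0.2355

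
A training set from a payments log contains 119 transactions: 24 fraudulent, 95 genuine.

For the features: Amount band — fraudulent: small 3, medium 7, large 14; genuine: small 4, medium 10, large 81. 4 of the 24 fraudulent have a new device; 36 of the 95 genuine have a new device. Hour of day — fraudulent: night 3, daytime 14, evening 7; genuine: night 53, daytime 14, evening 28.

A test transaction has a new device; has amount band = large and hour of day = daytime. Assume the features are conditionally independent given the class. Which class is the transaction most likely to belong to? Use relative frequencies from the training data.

fraudulent: (24/119) × (14/24) × (4/24) × (14/24) ≈ 0.0114379
genuine: (95/119) × (81/95) × (36/95) × (14/95) ≈ 0.0380121
Highest score → genuine.

genuine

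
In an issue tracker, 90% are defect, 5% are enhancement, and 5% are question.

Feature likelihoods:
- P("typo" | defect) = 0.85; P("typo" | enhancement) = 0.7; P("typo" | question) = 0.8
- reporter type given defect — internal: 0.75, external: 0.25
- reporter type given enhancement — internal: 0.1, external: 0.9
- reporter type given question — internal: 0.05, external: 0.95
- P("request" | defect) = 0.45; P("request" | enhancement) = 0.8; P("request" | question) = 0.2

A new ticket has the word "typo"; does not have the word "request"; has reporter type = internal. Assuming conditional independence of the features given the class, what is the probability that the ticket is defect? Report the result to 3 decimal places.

defect: 0.9 × 0.85 × 0.75 × (1−0.45) = 0.3155625
enhancement: 0.05 × 0.7 × 0.1 × (1−0.8) = 0.0007
question: 0.05 × 0.8 × 0.05 × (1−0.2) = 0.0016
P(defect | x) = 0.3155625 / 0.3178625 ≈ 0.993

0.993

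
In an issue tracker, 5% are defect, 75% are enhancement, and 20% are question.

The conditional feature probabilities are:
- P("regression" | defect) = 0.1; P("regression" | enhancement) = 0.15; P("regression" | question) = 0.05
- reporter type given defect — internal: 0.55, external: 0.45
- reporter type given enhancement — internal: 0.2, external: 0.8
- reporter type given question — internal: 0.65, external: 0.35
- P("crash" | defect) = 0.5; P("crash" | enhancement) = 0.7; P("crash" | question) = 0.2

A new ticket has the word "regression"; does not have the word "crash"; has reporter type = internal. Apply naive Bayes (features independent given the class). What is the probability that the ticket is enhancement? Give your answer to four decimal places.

defect: 0.05 × 0.1 × 0.55 × (1−0.5) = 0.001375
enhancement: 0.75 × 0.15 × 0.2 × (1−0.7) = 0.00675
question: 0.2 × 0.05 × 0.65 × (1−0.2) = 0.0052
P(enhancement | x) = 0.00675 / 0.013325 ≈ 0.5066

0.5066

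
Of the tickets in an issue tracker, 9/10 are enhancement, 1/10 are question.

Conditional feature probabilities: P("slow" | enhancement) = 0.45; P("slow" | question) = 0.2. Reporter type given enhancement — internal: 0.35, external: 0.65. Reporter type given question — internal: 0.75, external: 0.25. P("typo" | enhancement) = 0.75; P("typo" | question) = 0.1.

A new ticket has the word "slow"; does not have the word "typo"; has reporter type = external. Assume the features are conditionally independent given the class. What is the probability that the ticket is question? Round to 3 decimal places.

enhancement: 0.9 × 0.45 × 0.65 × (1−0.75) = 0.0658125
question: 0.1 × 0.2 × 0.25 × (1−0.1) = 0.0045
P(question | x) = 0.0045 / 0.0703125 ≈ 0.064

0.064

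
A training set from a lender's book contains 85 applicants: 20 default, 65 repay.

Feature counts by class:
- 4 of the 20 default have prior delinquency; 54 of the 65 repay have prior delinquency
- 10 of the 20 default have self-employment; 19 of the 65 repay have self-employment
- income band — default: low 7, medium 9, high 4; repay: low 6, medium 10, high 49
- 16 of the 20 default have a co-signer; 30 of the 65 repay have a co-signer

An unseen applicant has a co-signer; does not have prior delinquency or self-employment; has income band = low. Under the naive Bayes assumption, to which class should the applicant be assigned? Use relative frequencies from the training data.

default

default: (20/85) × (16/20) × (10/20) × (7/20) × (16/20) ≈ 0.0263529
repay: (65/85) × (11/65) × (46/65) × (6/65) × (30/65) ≈ 0.00390179
Highest score → default.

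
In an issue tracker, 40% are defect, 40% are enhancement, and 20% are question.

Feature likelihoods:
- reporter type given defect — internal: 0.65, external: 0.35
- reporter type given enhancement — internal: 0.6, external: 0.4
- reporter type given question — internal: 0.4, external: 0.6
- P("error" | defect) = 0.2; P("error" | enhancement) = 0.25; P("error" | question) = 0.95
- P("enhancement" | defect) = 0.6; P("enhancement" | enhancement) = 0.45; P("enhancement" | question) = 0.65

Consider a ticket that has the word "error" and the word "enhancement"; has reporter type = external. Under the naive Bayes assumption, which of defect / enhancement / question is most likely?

question

defect: 0.4 × 0.35 × 0.2 × 0.6 = 0.0168
enhancement: 0.4 × 0.4 × 0.25 × 0.45 = 0.018
question: 0.2 × 0.6 × 0.95 × 0.65 = 0.0741
Highest score → question.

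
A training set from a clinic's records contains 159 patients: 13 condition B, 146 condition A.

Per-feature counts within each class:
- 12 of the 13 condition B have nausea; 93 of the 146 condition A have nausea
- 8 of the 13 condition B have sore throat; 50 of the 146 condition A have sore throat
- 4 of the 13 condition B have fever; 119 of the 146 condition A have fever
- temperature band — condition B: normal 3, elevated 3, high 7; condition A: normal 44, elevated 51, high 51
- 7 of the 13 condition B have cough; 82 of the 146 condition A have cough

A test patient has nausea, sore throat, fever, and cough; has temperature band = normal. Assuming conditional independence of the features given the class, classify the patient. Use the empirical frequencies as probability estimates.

condition A

condition B: (13/159) × (12/13) × (8/13) × (4/13) × (3/13) × (7/13) ≈ 0.00177574
condition A: (146/159) × (93/146) × (50/146) × (119/146) × (44/146) × (82/146) ≈ 0.0276349
Highest score → condition A.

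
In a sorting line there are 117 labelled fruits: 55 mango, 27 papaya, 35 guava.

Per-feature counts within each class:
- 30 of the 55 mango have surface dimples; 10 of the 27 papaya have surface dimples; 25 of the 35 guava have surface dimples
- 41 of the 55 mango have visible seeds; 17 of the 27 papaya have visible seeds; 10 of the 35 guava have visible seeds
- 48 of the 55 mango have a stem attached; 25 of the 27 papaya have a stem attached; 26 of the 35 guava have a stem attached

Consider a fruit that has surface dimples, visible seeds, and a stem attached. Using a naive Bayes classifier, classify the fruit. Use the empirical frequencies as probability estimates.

mango: (55/117) × (30/55) × (41/55) × (48/55) ≈ 0.166815
papaya: (27/117) × (10/27) × (17/27) × (25/27) ≈ 0.0498282
guava: (35/117) × (25/35) × (10/35) × (26/35) ≈ 0.0453515
Highest score → mango.

mango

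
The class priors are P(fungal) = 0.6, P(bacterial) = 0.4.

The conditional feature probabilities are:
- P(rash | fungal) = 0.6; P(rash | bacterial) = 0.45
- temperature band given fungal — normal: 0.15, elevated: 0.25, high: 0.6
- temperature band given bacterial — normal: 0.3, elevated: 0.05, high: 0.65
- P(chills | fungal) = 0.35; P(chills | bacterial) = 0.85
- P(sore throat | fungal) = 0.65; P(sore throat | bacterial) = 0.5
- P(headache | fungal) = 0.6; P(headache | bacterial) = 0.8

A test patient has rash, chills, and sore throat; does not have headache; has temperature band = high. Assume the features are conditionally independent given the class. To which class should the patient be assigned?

fungal: 0.6 × 0.6 × 0.6 × 0.35 × 0.65 × (1−0.6) = 0.019656
bacterial: 0.4 × 0.45 × 0.65 × 0.85 × 0.5 × (1−0.8) = 0.009945
Highest score → fungal.

fungal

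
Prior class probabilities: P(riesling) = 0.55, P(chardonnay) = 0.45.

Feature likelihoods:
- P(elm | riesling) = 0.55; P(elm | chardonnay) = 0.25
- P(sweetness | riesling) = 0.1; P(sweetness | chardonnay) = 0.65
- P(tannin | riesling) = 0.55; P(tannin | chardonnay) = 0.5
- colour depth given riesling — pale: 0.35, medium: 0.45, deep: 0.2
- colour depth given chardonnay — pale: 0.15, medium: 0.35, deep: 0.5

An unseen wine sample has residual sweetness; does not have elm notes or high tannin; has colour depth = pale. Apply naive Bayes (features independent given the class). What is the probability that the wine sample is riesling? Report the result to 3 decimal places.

riesling: 0.55 × (1−0.55) × 0.1 × (1−0.55) × 0.35 = 0.003898125
chardonnay: 0.45 × (1−0.25) × 0.65 × (1−0.5) × 0.15 = 0.016453125
P(riesling | x) = 0.003898125 / 0.02035125 ≈ 0.192

0.192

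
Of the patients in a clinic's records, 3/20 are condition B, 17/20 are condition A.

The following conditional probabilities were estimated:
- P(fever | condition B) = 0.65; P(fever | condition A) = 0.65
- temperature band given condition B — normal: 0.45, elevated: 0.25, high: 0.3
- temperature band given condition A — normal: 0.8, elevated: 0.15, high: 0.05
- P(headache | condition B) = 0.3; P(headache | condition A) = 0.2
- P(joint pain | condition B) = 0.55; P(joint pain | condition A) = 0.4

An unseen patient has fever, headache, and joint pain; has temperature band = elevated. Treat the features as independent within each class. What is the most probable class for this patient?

condition B: 0.15 × 0.65 × 0.25 × 0.3 × 0.55 = 0.004021875
condition A: 0.85 × 0.65 × 0.15 × 0.2 × 0.4 = 0.00663
Highest score → condition A.

condition A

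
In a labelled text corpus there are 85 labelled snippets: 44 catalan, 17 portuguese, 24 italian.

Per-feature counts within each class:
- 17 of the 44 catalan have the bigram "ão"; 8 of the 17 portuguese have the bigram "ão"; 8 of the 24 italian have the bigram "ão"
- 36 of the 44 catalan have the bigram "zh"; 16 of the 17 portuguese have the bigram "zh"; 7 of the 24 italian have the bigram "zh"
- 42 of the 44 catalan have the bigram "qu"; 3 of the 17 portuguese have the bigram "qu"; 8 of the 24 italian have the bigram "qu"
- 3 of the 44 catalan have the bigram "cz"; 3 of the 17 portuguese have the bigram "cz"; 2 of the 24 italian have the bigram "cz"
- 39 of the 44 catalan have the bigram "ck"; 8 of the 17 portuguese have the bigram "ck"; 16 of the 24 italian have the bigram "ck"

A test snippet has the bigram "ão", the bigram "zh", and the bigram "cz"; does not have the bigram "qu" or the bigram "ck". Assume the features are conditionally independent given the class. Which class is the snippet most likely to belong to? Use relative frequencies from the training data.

catalan: (44/85) × (17/44) × (36/44) × (2/44) × (3/44) × (5/44) ≈ 0.0000576293
portuguese: (17/85) × (8/17) × (16/17) × (14/17) × (3/17) × (9/17) ≈ 0.00681533
italian: (24/85) × (8/24) × (7/24) × (16/24) × (2/24) × (8/24) ≈ 0.000508351
Highest score → portuguese.

portuguese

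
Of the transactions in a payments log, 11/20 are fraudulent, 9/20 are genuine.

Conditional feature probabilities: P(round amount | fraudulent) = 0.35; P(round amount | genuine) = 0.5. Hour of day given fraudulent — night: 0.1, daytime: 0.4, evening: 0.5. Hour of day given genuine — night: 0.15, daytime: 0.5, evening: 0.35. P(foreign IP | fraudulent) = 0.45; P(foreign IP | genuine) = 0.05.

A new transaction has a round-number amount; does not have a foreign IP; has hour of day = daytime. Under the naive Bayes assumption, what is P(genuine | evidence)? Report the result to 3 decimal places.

0.716

fraudulent: 0.55 × 0.35 × 0.4 × (1−0.45) = 0.04235
genuine: 0.45 × 0.5 × 0.5 × (1−0.05) = 0.106875
P(genuine | x) = 0.106875 / 0.149225 ≈ 0.716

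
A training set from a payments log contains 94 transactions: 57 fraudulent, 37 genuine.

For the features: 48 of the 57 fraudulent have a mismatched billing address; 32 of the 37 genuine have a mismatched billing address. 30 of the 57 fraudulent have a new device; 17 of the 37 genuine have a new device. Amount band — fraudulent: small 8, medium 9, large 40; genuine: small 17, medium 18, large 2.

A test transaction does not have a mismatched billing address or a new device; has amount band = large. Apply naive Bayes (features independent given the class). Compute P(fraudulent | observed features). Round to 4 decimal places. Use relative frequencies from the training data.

fraudulent: (57/94) × (9/57) × (27/57) × (40/57) ≈ 0.0318265
genuine: (37/94) × (5/37) × (20/37) × (2/37) ≈ 0.00155417
P(fraudulent | x) = 0.0318265 / 0.03338067 ≈ 0.9534

0.9534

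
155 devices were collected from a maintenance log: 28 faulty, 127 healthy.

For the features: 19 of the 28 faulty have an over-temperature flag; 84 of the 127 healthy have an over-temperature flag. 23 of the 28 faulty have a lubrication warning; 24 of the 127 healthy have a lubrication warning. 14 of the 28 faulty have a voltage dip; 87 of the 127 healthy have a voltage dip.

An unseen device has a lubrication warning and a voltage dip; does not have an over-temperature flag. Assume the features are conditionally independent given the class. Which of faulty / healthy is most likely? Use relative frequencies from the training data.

faulty: (28/155) × (9/28) × (23/28) × (14/28) ≈ 0.0238479
healthy: (127/155) × (43/127) × (24/127) × (87/127) ≈ 0.0359137
Highest score → healthy.

healthy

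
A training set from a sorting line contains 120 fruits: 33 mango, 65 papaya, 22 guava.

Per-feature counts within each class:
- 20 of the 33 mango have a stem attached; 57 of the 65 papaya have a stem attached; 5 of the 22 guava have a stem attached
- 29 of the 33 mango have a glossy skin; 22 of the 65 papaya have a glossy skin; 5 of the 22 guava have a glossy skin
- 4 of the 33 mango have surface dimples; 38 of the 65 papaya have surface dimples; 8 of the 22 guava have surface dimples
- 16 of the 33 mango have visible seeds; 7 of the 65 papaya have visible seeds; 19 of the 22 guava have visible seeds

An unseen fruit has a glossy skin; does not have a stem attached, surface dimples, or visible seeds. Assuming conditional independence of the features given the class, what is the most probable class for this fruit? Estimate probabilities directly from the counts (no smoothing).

mango: (33/120) × (13/33) × (29/33) × (29/33) × (17/33) ≈ 0.0430988
papaya: (65/120) × (8/65) × (22/65) × (27/65) × (58/65) ≈ 0.0083634
guava: (22/120) × (17/22) × (5/22) × (14/22) × (3/22) ≈ 0.00279395
Highest score → mango.

mango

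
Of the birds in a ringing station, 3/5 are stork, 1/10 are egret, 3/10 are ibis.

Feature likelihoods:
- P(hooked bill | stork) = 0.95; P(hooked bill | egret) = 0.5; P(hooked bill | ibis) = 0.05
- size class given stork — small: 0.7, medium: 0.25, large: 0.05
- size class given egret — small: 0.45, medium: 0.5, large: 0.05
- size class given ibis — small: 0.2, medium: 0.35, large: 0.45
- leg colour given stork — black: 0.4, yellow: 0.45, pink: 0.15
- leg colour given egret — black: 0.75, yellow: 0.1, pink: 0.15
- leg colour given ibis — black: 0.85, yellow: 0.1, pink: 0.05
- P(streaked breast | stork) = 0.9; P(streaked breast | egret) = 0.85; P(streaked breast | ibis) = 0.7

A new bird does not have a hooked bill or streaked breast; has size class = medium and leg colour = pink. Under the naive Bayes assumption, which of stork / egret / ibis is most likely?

stork: 0.6 × (1−0.95) × 0.25 × 0.15 × (1−0.9) = 0.0001125
egret: 0.1 × (1−0.5) × 0.5 × 0.15 × (1−0.85) = 0.0005625
ibis: 0.3 × (1−0.05) × 0.35 × 0.05 × (1−0.7) = 0.00149625
Highest score → ibis.

ibis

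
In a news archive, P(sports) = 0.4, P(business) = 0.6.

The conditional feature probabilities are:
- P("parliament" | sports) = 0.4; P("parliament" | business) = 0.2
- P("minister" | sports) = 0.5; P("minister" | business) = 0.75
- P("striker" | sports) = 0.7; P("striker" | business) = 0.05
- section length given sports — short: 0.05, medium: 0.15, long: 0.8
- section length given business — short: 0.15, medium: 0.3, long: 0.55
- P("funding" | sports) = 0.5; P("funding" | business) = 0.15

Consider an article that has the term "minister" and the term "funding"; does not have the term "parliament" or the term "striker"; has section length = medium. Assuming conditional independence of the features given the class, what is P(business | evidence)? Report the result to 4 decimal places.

sports: 0.4 × (1−0.4) × 0.5 × (1−0.7) × 0.15 × 0.5 = 0.0027
business: 0.6 × (1−0.2) × 0.75 × (1−0.05) × 0.3 × 0.15 = 0.01539
P(business | x) = 0.01539 / 0.01809 ≈ 0.8507

0.8507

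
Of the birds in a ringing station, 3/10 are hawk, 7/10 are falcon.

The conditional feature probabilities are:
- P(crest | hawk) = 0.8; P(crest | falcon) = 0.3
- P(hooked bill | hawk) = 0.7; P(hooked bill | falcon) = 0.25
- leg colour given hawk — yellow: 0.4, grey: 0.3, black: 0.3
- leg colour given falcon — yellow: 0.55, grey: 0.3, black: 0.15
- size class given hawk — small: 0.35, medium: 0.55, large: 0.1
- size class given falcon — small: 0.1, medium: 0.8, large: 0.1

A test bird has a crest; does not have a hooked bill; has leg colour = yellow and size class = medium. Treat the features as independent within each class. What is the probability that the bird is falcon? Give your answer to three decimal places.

0.814

hawk: 0.3 × 0.8 × (1−0.7) × 0.4 × 0.55 = 0.01584
falcon: 0.7 × 0.3 × (1−0.25) × 0.55 × 0.8 = 0.0693
P(falcon | x) = 0.0693 / 0.08514 ≈ 0.814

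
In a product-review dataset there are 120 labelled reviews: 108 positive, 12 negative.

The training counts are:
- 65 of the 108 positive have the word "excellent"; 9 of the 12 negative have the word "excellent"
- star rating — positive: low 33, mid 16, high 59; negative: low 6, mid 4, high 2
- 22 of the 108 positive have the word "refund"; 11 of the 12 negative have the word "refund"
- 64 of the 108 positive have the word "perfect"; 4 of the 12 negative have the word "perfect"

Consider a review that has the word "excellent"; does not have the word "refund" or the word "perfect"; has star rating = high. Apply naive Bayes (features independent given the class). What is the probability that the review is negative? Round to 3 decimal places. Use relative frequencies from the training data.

0.007

positive: (108/120) × (65/108) × (59/108) × (86/108) × (44/108) ≈ 0.0959984
negative: (12/120) × (9/12) × (2/12) × (1/12) × (8/12) ≈ 0.000694444
P(negative | x) = 0.000694444 / 0.096692844 ≈ 0.007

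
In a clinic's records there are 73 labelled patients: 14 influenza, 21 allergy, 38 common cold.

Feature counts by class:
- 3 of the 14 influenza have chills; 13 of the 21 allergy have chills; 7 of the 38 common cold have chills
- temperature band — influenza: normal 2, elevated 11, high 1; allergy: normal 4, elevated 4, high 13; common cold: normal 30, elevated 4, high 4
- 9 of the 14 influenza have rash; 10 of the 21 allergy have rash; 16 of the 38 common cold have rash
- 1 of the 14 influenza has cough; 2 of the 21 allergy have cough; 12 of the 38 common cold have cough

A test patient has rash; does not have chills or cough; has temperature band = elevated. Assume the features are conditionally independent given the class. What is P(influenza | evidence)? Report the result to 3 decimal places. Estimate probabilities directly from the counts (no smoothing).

0.764

influenza: (14/73) × (11/14) × (11/14) × (9/14) × (13/14) ≈ 0.0706747
allergy: (21/73) × (8/21) × (4/21) × (10/21) × (19/21) ≈ 0.00899338
common cold: (38/73) × (31/38) × (4/38) × (16/38) × (26/38) ≈ 0.0128778
P(influenza | x) = 0.0706747 / 0.09254588 ≈ 0.764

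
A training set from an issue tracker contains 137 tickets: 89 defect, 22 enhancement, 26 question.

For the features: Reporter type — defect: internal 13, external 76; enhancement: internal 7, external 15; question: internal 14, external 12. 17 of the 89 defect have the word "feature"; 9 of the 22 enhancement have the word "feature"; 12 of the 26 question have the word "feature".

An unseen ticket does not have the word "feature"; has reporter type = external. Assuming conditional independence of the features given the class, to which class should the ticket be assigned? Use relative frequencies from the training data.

defect

defect: (89/137) × (76/89) × (72/89) ≈ 0.448782
enhancement: (22/137) × (15/22) × (13/22) ≈ 0.0646981
question: (26/137) × (12/26) × (14/26) ≈ 0.0471645
Highest score → defect.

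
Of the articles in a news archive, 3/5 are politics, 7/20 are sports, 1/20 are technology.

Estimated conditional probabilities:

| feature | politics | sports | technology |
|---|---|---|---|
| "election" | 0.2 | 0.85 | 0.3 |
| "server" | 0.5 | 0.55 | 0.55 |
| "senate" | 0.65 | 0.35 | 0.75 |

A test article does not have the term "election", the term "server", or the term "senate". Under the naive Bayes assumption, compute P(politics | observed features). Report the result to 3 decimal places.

politics: 0.6 × (1−0.2) × (1−0.5) × (1−0.65) = 0.084
sports: 0.35 × (1−0.85) × (1−0.55) × (1−0.35) = 0.01535625
technology: 0.05 × (1−0.3) × (1−0.55) × (1−0.75) = 0.0039375
P(politics | x) = 0.084 / 0.10329375 ≈ 0.813

0.813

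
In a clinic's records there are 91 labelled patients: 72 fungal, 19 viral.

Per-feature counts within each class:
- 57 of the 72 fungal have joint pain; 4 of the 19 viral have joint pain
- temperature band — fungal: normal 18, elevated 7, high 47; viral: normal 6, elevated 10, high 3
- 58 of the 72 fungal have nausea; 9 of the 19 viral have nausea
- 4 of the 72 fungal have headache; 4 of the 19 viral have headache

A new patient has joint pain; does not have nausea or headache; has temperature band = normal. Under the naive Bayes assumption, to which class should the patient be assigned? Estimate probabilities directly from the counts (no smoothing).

fungal

fungal: (72/91) × (57/72) × (18/72) × (14/72) × (68/72) ≈ 0.0287571
viral: (19/91) × (4/19) × (6/19) × (10/19) × (15/19) ≈ 0.00576767
Highest score → fungal.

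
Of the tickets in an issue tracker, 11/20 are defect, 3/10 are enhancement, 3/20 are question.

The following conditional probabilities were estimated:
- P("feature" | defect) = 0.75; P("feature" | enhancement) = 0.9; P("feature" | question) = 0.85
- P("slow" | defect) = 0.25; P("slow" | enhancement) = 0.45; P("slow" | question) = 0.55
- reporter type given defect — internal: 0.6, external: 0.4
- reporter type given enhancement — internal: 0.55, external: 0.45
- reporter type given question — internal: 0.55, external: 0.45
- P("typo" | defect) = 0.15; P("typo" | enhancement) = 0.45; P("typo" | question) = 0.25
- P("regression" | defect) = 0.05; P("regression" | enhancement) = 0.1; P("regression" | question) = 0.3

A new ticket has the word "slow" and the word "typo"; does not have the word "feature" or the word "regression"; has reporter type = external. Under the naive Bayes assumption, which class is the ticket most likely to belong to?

enhancement

defect: 0.55 × (1−0.75) × 0.25 × 0.4 × 0.15 × (1−0.05) = 0.001959375
enhancement: 0.3 × (1−0.9) × 0.45 × 0.45 × 0.45 × (1−0.1) = 0.002460375
question: 0.15 × (1−0.85) × 0.55 × 0.45 × 0.25 × (1−0.3) = 0.00097453125
Highest score → enhancement.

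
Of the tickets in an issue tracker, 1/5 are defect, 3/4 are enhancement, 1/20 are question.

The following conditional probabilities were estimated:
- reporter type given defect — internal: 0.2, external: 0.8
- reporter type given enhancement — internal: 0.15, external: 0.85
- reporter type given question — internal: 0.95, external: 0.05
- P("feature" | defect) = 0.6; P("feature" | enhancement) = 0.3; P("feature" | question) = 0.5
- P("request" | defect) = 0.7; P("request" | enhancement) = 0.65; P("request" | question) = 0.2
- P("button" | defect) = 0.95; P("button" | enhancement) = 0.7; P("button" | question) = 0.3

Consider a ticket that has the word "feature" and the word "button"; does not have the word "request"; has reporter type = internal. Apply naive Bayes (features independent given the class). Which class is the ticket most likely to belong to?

defect: 0.2 × 0.2 × 0.6 × (1−0.7) × 0.95 = 0.00684
enhancement: 0.75 × 0.15 × 0.3 × (1−0.65) × 0.7 = 0.00826875
question: 0.05 × 0.95 × 0.5 × (1−0.2) × 0.3 = 0.0057
Highest score → enhancement.

enhancement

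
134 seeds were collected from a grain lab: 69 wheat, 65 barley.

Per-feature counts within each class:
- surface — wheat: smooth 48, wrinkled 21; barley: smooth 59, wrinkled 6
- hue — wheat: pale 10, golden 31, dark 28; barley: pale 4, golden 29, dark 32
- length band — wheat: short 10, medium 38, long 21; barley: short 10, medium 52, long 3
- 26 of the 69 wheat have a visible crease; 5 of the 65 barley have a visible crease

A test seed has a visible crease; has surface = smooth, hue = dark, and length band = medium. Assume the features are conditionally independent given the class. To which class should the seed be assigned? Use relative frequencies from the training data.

wheat

wheat: (69/134) × (48/69) × (28/69) × (38/69) × (26/69) ≈ 0.0301651
barley: (65/134) × (59/65) × (32/65) × (52/65) × (5/65) ≈ 0.0133392
Highest score → wheat.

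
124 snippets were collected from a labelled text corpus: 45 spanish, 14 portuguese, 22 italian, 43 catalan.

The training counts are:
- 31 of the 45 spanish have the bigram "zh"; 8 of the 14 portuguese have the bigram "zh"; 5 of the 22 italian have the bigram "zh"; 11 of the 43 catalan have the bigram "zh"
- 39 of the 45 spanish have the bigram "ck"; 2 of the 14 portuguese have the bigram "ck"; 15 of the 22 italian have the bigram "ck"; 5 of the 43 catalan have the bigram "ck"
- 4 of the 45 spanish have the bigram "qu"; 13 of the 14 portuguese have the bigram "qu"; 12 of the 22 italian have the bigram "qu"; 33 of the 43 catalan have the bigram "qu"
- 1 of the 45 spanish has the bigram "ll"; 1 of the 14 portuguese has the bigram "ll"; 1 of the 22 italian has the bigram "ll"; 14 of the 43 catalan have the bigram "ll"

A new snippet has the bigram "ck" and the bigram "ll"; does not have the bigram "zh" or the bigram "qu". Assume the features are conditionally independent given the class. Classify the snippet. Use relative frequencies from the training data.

spanish: (45/124) × (14/45) × (39/45) × (41/45) × (1/45) ≈ 0.00198115
portuguese: (14/124) × (6/14) × (2/14) × (1/14) × (1/14) ≈ 0.0000352676
italian: (22/124) × (17/22) × (15/22) × (10/22) × (1/22) ≈ 0.0019313
catalan: (43/124) × (32/43) × (5/43) × (10/43) × (14/43) ≈ 0.00227207
Highest score → catalan.

catalan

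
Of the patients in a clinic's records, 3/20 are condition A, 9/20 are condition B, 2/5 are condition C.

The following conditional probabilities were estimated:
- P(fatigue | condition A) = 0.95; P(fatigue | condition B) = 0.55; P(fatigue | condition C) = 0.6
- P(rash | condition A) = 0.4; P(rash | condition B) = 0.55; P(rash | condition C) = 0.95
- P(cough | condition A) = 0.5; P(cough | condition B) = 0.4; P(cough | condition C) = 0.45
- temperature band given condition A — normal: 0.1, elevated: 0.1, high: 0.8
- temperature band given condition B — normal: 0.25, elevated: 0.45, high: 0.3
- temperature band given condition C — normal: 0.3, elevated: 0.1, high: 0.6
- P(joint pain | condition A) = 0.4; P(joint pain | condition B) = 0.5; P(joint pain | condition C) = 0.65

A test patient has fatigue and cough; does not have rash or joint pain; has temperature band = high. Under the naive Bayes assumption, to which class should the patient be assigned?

condition A: 0.15 × 0.95 × (1−0.4) × 0.5 × 0.8 × (1−0.4) = 0.02052
condition B: 0.45 × 0.55 × (1−0.55) × 0.4 × 0.3 × (1−0.5) = 0.0066825
condition C: 0.4 × 0.6 × (1−0.95) × 0.45 × 0.6 × (1−0.65) = 0.001134
Highest score → condition A.

condition A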